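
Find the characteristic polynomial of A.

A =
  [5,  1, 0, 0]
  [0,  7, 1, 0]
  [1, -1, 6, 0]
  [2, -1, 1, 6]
x^4 - 24*x^3 + 216*x^2 - 864*x + 1296

Expanding det(x·I − A) (e.g. by cofactor expansion or by noting that A is similar to its Jordan form J, which has the same characteristic polynomial as A) gives
  χ_A(x) = x^4 - 24*x^3 + 216*x^2 - 864*x + 1296
which factors as (x - 6)^4. The eigenvalues (with algebraic multiplicities) are λ = 6 with multiplicity 4.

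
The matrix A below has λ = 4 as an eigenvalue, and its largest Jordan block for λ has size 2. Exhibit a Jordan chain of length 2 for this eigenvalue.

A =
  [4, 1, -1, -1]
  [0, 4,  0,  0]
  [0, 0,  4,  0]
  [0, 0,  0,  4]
A Jordan chain for λ = 4 of length 2:
v_1 = (1, 0, 0, 0)ᵀ
v_2 = (0, 1, 0, 0)ᵀ

Let N = A − (4)·I. We want v_2 with N^2 v_2 = 0 but N^1 v_2 ≠ 0; then v_{j-1} := N · v_j for j = 2, …, 2.

Pick v_2 = (0, 1, 0, 0)ᵀ.
Then v_1 = N · v_2 = (1, 0, 0, 0)ᵀ.

Sanity check: (A − (4)·I) v_1 = (0, 0, 0, 0)ᵀ = 0. ✓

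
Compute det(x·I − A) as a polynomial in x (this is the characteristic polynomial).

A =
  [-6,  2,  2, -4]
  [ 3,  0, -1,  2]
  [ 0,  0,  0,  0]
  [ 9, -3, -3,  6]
x^4

Expanding det(x·I − A) (e.g. by cofactor expansion or by noting that A is similar to its Jordan form J, which has the same characteristic polynomial as A) gives
  χ_A(x) = x^4
which factors as x^4. The eigenvalues (with algebraic multiplicities) are λ = 0 with multiplicity 4.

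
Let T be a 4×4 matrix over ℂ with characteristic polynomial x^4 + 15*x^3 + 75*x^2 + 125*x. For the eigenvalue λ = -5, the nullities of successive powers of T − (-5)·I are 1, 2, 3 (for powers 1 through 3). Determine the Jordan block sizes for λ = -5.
Block sizes for λ = -5: [3]

From the dimensions of kernels of powers, the number of Jordan blocks of size at least j is d_j − d_{j−1} where d_j = dim ker(N^j) (with d_0 = 0). Computing the differences gives [1, 1, 1].
The number of blocks of size exactly k is (#blocks of size ≥ k) − (#blocks of size ≥ k + 1), so the partition is: 1 block(s) of size 3.
In nonincreasing order the block sizes are [3].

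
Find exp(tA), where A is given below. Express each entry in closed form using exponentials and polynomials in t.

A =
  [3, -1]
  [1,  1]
e^{tA} =
  [t*exp(2*t) + exp(2*t), -t*exp(2*t)]
  [t*exp(2*t), -t*exp(2*t) + exp(2*t)]

Strategy: write A = P · J · P⁻¹ where J is a Jordan canonical form, so e^{tA} = P · e^{tJ} · P⁻¹, and e^{tJ} can be computed block-by-block.

A has Jordan form
J =
  [2, 1]
  [0, 2]
(up to reordering of blocks).

Per-block formulas:
  For a 2×2 Jordan block J_2(2): exp(t · J_2(2)) = e^(2t)·(I + t·N), where N is the 2×2 nilpotent shift.

After assembling e^{tJ} and conjugating by P, we get:

e^{tA} =
  [t*exp(2*t) + exp(2*t), -t*exp(2*t)]
  [t*exp(2*t), -t*exp(2*t) + exp(2*t)]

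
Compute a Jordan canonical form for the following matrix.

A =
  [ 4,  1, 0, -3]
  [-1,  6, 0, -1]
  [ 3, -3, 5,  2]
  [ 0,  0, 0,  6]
J_2(5) ⊕ J_1(5) ⊕ J_1(6)

The characteristic polynomial is
  det(x·I − A) = x^4 - 21*x^3 + 165*x^2 - 575*x + 750 = (x - 6)*(x - 5)^3

Eigenvalues and multiplicities (the geometric multiplicity of λ is n − rank(A − λI), which equals the number of Jordan blocks for λ):
  λ = 5: algebraic multiplicity = 3, geometric multiplicity = 2
  λ = 6: algebraic multiplicity = 1, geometric multiplicity = 1

Determining the block sizes for each eigenvalue:
  λ = 5: 2 blocks summing to 3 forces exactly one block of size 2 and the rest size 1 → block sizes [2, 1]
  λ = 6: one block (gm = 1), so the single block has size am = 1 → block sizes [1]

Assembling the blocks gives a Jordan form
J =
  [5, 1, 0, 0]
  [0, 5, 0, 0]
  [0, 0, 5, 0]
  [0, 0, 0, 6]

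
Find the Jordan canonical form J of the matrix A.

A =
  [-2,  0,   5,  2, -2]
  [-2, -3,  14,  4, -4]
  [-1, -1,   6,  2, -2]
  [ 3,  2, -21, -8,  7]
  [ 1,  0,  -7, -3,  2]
J_3(-1) ⊕ J_2(-1)

The characteristic polynomial is
  det(x·I − A) = x^5 + 5*x^4 + 10*x^3 + 10*x^2 + 5*x + 1 = (x + 1)^5

Eigenvalues and multiplicities (the geometric multiplicity of λ is n − rank(A − λI), which equals the number of Jordan blocks for λ):
  λ = -1: algebraic multiplicity = 5, geometric multiplicity = 2

Determining the block sizes for each eigenvalue:
  λ = -1: with am = 5 and gm = 2, the partition is not yet determined (e.g. several partitions of 5 into 2 parts exist). Let N = A − (-1)·I. Computing rank(N^1) = 3, rank(N^2) = 1, rank(N^3) = 0; the number of blocks of size ≥ j is rank(N^{j−1}) − rank(N^j), giving [2, 2, 1]. So we have 1 block(s) of size 3, 1 block(s) of size 2 → block sizes [3, 2]

Assembling the blocks gives a Jordan form
J =
  [-1,  1,  0,  0,  0]
  [ 0, -1,  1,  0,  0]
  [ 0,  0, -1,  0,  0]
  [ 0,  0,  0, -1,  1]
  [ 0,  0,  0,  0, -1]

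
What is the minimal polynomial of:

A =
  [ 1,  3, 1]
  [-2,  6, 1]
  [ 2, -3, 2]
x^2 - 6*x + 9

The characteristic polynomial is χ_A(x) = (x - 3)^3, so the eigenvalues are known. The minimal polynomial is
  m_A(x) = Π_λ (x − λ)^{k_λ}
where k_λ is the size of the *largest* Jordan block for λ (equivalently, the smallest k with (A − λI)^k v = 0 for every generalised eigenvector v of λ).

  λ = 3: largest Jordan block has size 2, contributing (x − 3)^2

So m_A(x) = (x - 3)^2 = x^2 - 6*x + 9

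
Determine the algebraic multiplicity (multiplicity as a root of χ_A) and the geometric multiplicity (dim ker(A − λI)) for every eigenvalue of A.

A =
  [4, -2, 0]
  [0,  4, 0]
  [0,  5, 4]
λ = 4: alg = 3, geom = 2

Step 1 — factor the characteristic polynomial to read off the algebraic multiplicities:
  χ_A(x) = (x - 4)^3

Step 2 — compute geometric multiplicities via the rank-nullity identity g(λ) = n − rank(A − λI):
  rank(A − (4)·I) = 1, so dim ker(A − (4)·I) = n − 1 = 2

Summary:
  λ = 4: algebraic multiplicity = 3, geometric multiplicity = 2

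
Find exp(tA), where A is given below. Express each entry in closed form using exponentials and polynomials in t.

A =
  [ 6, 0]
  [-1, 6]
e^{tA} =
  [exp(6*t), 0]
  [-t*exp(6*t), exp(6*t)]

Strategy: write A = P · J · P⁻¹ where J is a Jordan canonical form, so e^{tA} = P · e^{tJ} · P⁻¹, and e^{tJ} can be computed block-by-block.

A has Jordan form
J =
  [6, 1]
  [0, 6]
(up to reordering of blocks).

Per-block formulas:
  For a 2×2 Jordan block J_2(6): exp(t · J_2(6)) = e^(6t)·(I + t·N), where N is the 2×2 nilpotent shift.

After assembling e^{tJ} and conjugating by P, we get:

e^{tA} =
  [exp(6*t), 0]
  [-t*exp(6*t), exp(6*t)]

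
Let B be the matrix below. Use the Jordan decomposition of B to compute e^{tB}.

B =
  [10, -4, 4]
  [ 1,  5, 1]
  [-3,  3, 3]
e^{tB} =
  [4*t*exp(6*t) + exp(6*t), -4*t*exp(6*t), 4*t*exp(6*t)]
  [t*exp(6*t), -t*exp(6*t) + exp(6*t), t*exp(6*t)]
  [-3*t*exp(6*t), 3*t*exp(6*t), -3*t*exp(6*t) + exp(6*t)]

Strategy: write B = P · J · P⁻¹ where J is a Jordan canonical form, so e^{tB} = P · e^{tJ} · P⁻¹, and e^{tJ} can be computed block-by-block.

B has Jordan form
J =
  [6, 1, 0]
  [0, 6, 0]
  [0, 0, 6]
(up to reordering of blocks).

Per-block formulas:
  For a 2×2 Jordan block J_2(6): exp(t · J_2(6)) = e^(6t)·(I + t·N), where N is the 2×2 nilpotent shift.
  For a 1×1 block at λ = 6: exp(t · [6]) = [e^(6t)].

After assembling e^{tJ} and conjugating by P, we get:

e^{tB} =
  [4*t*exp(6*t) + exp(6*t), -4*t*exp(6*t), 4*t*exp(6*t)]
  [t*exp(6*t), -t*exp(6*t) + exp(6*t), t*exp(6*t)]
  [-3*t*exp(6*t), 3*t*exp(6*t), -3*t*exp(6*t) + exp(6*t)]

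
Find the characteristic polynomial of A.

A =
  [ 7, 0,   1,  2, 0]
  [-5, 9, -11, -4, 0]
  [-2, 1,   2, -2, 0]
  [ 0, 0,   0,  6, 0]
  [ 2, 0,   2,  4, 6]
x^5 - 30*x^4 + 360*x^3 - 2160*x^2 + 6480*x - 7776

Expanding det(x·I − A) (e.g. by cofactor expansion or by noting that A is similar to its Jordan form J, which has the same characteristic polynomial as A) gives
  χ_A(x) = x^5 - 30*x^4 + 360*x^3 - 2160*x^2 + 6480*x - 7776
which factors as (x - 6)^5. The eigenvalues (with algebraic multiplicities) are λ = 6 with multiplicity 5.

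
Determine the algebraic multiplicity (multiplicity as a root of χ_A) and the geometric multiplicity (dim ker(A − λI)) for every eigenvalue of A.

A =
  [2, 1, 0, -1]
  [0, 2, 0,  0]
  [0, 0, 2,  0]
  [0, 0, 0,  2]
λ = 2: alg = 4, geom = 3

Step 1 — factor the characteristic polynomial to read off the algebraic multiplicities:
  χ_A(x) = (x - 2)^4

Step 2 — compute geometric multiplicities via the rank-nullity identity g(λ) = n − rank(A − λI):
  rank(A − (2)·I) = 1, so dim ker(A − (2)·I) = n − 1 = 3

Summary:
  λ = 2: algebraic multiplicity = 4, geometric multiplicity = 3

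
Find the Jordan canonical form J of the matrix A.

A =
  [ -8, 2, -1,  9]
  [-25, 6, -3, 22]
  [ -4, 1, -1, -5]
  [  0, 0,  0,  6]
J_3(-1) ⊕ J_1(6)

The characteristic polynomial is
  det(x·I − A) = x^4 - 3*x^3 - 15*x^2 - 17*x - 6 = (x - 6)*(x + 1)^3

Eigenvalues and multiplicities (the geometric multiplicity of λ is n − rank(A − λI), which equals the number of Jordan blocks for λ):
  λ = -1: algebraic multiplicity = 3, geometric multiplicity = 1
  λ = 6: algebraic multiplicity = 1, geometric multiplicity = 1

Determining the block sizes for each eigenvalue:
  λ = -1: one block (gm = 1), so the single block has size am = 3 → block sizes [3]
  λ = 6: one block (gm = 1), so the single block has size am = 1 → block sizes [1]

Assembling the blocks gives a Jordan form
J =
  [-1,  1,  0, 0]
  [ 0, -1,  1, 0]
  [ 0,  0, -1, 0]
  [ 0,  0,  0, 6]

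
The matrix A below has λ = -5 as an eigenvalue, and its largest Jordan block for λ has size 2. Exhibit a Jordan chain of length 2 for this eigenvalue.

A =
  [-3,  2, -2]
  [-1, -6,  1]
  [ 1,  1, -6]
A Jordan chain for λ = -5 of length 2:
v_1 = (2, -1, 1)ᵀ
v_2 = (1, 0, 0)ᵀ

Let N = A − (-5)·I. We want v_2 with N^2 v_2 = 0 but N^1 v_2 ≠ 0; then v_{j-1} := N · v_j for j = 2, …, 2.

Pick v_2 = (1, 0, 0)ᵀ.
Then v_1 = N · v_2 = (2, -1, 1)ᵀ.

Sanity check: (A − (-5)·I) v_1 = (0, 0, 0)ᵀ = 0. ✓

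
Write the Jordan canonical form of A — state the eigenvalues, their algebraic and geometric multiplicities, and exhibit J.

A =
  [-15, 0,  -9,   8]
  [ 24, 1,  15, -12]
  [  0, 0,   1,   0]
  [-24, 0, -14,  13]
J_1(-3) ⊕ J_2(1) ⊕ J_1(1)

The characteristic polynomial is
  det(x·I − A) = x^4 - 6*x^2 + 8*x - 3 = (x - 1)^3*(x + 3)

Eigenvalues and multiplicities (the geometric multiplicity of λ is n − rank(A − λI), which equals the number of Jordan blocks for λ):
  λ = -3: algebraic multiplicity = 1, geometric multiplicity = 1
  λ = 1: algebraic multiplicity = 3, geometric multiplicity = 2

Determining the block sizes for each eigenvalue:
  λ = -3: one block (gm = 1), so the single block has size am = 1 → block sizes [1]
  λ = 1: 2 blocks summing to 3 forces exactly one block of size 2 and the rest size 1 → block sizes [2, 1]

Assembling the blocks gives a Jordan form
J =
  [-3, 0, 0, 0]
  [ 0, 1, 1, 0]
  [ 0, 0, 1, 0]
  [ 0, 0, 0, 1]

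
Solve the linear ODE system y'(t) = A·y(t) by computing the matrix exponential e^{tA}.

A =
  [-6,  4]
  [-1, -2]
e^{tA} =
  [-2*t*exp(-4*t) + exp(-4*t), 4*t*exp(-4*t)]
  [-t*exp(-4*t), 2*t*exp(-4*t) + exp(-4*t)]

Strategy: write A = P · J · P⁻¹ where J is a Jordan canonical form, so e^{tA} = P · e^{tJ} · P⁻¹, and e^{tJ} can be computed block-by-block.

A has Jordan form
J =
  [-4,  1]
  [ 0, -4]
(up to reordering of blocks).

Per-block formulas:
  For a 2×2 Jordan block J_2(-4): exp(t · J_2(-4)) = e^(-4t)·(I + t·N), where N is the 2×2 nilpotent shift.

After assembling e^{tJ} and conjugating by P, we get:

e^{tA} =
  [-2*t*exp(-4*t) + exp(-4*t), 4*t*exp(-4*t)]
  [-t*exp(-4*t), 2*t*exp(-4*t) + exp(-4*t)]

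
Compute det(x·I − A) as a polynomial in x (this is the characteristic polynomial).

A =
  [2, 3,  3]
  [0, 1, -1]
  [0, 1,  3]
x^3 - 6*x^2 + 12*x - 8

Expanding det(x·I − A) (e.g. by cofactor expansion or by noting that A is similar to its Jordan form J, which has the same characteristic polynomial as A) gives
  χ_A(x) = x^3 - 6*x^2 + 12*x - 8
which factors as (x - 2)^3. The eigenvalues (with algebraic multiplicities) are λ = 2 with multiplicity 3.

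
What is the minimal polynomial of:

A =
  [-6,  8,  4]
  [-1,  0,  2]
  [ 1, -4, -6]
x^2 + 8*x + 16

The characteristic polynomial is χ_A(x) = (x + 4)^3, so the eigenvalues are known. The minimal polynomial is
  m_A(x) = Π_λ (x − λ)^{k_λ}
where k_λ is the size of the *largest* Jordan block for λ (equivalently, the smallest k with (A − λI)^k v = 0 for every generalised eigenvector v of λ).

  λ = -4: largest Jordan block has size 2, contributing (x + 4)^2

So m_A(x) = (x + 4)^2 = x^2 + 8*x + 16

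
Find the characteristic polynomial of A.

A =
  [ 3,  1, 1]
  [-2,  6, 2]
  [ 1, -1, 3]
x^3 - 12*x^2 + 48*x - 64

Expanding det(x·I − A) (e.g. by cofactor expansion or by noting that A is similar to its Jordan form J, which has the same characteristic polynomial as A) gives
  χ_A(x) = x^3 - 12*x^2 + 48*x - 64
which factors as (x - 4)^3. The eigenvalues (with algebraic multiplicities) are λ = 4 with multiplicity 3.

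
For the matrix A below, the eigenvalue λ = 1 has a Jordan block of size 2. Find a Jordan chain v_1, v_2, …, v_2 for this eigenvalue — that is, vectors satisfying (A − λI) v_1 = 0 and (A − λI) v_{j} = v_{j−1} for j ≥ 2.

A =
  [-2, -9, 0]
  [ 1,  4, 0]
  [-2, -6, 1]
A Jordan chain for λ = 1 of length 2:
v_1 = (-3, 1, -2)ᵀ
v_2 = (1, 0, 0)ᵀ

Let N = A − (1)·I. We want v_2 with N^2 v_2 = 0 but N^1 v_2 ≠ 0; then v_{j-1} := N · v_j for j = 2, …, 2.

Pick v_2 = (1, 0, 0)ᵀ.
Then v_1 = N · v_2 = (-3, 1, -2)ᵀ.

Sanity check: (A − (1)·I) v_1 = (0, 0, 0)ᵀ = 0. ✓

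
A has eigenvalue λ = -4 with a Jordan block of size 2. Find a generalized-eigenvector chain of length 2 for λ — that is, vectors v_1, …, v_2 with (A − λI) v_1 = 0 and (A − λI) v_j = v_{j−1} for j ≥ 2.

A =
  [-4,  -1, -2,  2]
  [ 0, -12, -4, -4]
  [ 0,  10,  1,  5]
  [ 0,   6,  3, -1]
A Jordan chain for λ = -4 of length 2:
v_1 = (-1, -8, 10, 6)ᵀ
v_2 = (0, 1, 0, 0)ᵀ

Let N = A − (-4)·I. We want v_2 with N^2 v_2 = 0 but N^1 v_2 ≠ 0; then v_{j-1} := N · v_j for j = 2, …, 2.

Pick v_2 = (0, 1, 0, 0)ᵀ.
Then v_1 = N · v_2 = (-1, -8, 10, 6)ᵀ.

Sanity check: (A − (-4)·I) v_1 = (0, 0, 0, 0)ᵀ = 0. ✓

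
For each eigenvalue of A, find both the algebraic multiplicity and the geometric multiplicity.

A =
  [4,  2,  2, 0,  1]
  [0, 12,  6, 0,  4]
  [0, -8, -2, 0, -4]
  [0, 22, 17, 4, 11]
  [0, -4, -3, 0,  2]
λ = 4: alg = 5, geom = 3

Step 1 — factor the characteristic polynomial to read off the algebraic multiplicities:
  χ_A(x) = (x - 4)^5

Step 2 — compute geometric multiplicities via the rank-nullity identity g(λ) = n − rank(A − λI):
  rank(A − (4)·I) = 2, so dim ker(A − (4)·I) = n − 2 = 3

Summary:
  λ = 4: algebraic multiplicity = 5, geometric multiplicity = 3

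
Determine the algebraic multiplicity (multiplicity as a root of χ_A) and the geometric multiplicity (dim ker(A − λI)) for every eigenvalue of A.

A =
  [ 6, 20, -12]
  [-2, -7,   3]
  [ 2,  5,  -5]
λ = -2: alg = 3, geom = 2

Step 1 — factor the characteristic polynomial to read off the algebraic multiplicities:
  χ_A(x) = (x + 2)^3

Step 2 — compute geometric multiplicities via the rank-nullity identity g(λ) = n − rank(A − λI):
  rank(A − (-2)·I) = 1, so dim ker(A − (-2)·I) = n − 1 = 2

Summary:
  λ = -2: algebraic multiplicity = 3, geometric multiplicity = 2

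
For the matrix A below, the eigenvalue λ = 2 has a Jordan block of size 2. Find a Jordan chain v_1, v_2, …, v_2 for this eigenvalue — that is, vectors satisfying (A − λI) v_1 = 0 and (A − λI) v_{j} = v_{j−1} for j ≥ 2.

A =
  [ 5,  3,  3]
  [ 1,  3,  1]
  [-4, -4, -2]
A Jordan chain for λ = 2 of length 2:
v_1 = (3, 1, -4)ᵀ
v_2 = (1, 0, 0)ᵀ

Let N = A − (2)·I. We want v_2 with N^2 v_2 = 0 but N^1 v_2 ≠ 0; then v_{j-1} := N · v_j for j = 2, …, 2.

Pick v_2 = (1, 0, 0)ᵀ.
Then v_1 = N · v_2 = (3, 1, -4)ᵀ.

Sanity check: (A − (2)·I) v_1 = (0, 0, 0)ᵀ = 0. ✓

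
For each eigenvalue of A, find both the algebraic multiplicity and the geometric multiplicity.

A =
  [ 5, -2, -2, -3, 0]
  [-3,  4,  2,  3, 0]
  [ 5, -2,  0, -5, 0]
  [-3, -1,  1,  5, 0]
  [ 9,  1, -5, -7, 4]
λ = 2: alg = 1, geom = 1; λ = 4: alg = 4, geom = 2

Step 1 — factor the characteristic polynomial to read off the algebraic multiplicities:
  χ_A(x) = (x - 4)^4*(x - 2)

Step 2 — compute geometric multiplicities via the rank-nullity identity g(λ) = n − rank(A − λI):
  rank(A − (2)·I) = 4, so dim ker(A − (2)·I) = n − 4 = 1
  rank(A − (4)·I) = 3, so dim ker(A − (4)·I) = n − 3 = 2

Summary:
  λ = 2: algebraic multiplicity = 1, geometric multiplicity = 1
  λ = 4: algebraic multiplicity = 4, geometric multiplicity = 2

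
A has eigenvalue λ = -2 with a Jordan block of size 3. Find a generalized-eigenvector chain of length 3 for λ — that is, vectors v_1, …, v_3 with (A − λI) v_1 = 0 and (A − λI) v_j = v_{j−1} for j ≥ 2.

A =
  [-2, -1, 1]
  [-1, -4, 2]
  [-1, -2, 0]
A Jordan chain for λ = -2 of length 3:
v_1 = (0, 1, 1)ᵀ
v_2 = (-1, -2, -2)ᵀ
v_3 = (0, 1, 0)ᵀ

Let N = A − (-2)·I. We want v_3 with N^3 v_3 = 0 but N^2 v_3 ≠ 0; then v_{j-1} := N · v_j for j = 3, …, 2.

Pick v_3 = (0, 1, 0)ᵀ.
Then v_2 = N · v_3 = (-1, -2, -2)ᵀ.
Then v_1 = N · v_2 = (0, 1, 1)ᵀ.

Sanity check: (A − (-2)·I) v_1 = (0, 0, 0)ᵀ = 0. ✓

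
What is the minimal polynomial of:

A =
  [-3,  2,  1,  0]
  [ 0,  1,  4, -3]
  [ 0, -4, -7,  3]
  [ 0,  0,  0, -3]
x^3 + 9*x^2 + 27*x + 27

The characteristic polynomial is χ_A(x) = (x + 3)^4, so the eigenvalues are known. The minimal polynomial is
  m_A(x) = Π_λ (x − λ)^{k_λ}
where k_λ is the size of the *largest* Jordan block for λ (equivalently, the smallest k with (A − λI)^k v = 0 for every generalised eigenvector v of λ).

  λ = -3: largest Jordan block has size 3, contributing (x + 3)^3

So m_A(x) = (x + 3)^3 = x^3 + 9*x^2 + 27*x + 27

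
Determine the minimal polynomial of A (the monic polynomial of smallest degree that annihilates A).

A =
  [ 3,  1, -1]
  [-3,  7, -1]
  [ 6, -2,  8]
x^2 - 12*x + 36

The characteristic polynomial is χ_A(x) = (x - 6)^3, so the eigenvalues are known. The minimal polynomial is
  m_A(x) = Π_λ (x − λ)^{k_λ}
where k_λ is the size of the *largest* Jordan block for λ (equivalently, the smallest k with (A − λI)^k v = 0 for every generalised eigenvector v of λ).

  λ = 6: largest Jordan block has size 2, contributing (x − 6)^2

So m_A(x) = (x - 6)^2 = x^2 - 12*x + 36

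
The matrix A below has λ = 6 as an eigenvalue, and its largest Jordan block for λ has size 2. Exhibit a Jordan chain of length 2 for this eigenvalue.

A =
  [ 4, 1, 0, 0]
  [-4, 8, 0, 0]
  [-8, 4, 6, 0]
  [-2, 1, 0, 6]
A Jordan chain for λ = 6 of length 2:
v_1 = (-2, -4, -8, -2)ᵀ
v_2 = (1, 0, 0, 0)ᵀ

Let N = A − (6)·I. We want v_2 with N^2 v_2 = 0 but N^1 v_2 ≠ 0; then v_{j-1} := N · v_j for j = 2, …, 2.

Pick v_2 = (1, 0, 0, 0)ᵀ.
Then v_1 = N · v_2 = (-2, -4, -8, -2)ᵀ.

Sanity check: (A − (6)·I) v_1 = (0, 0, 0, 0)ᵀ = 0. ✓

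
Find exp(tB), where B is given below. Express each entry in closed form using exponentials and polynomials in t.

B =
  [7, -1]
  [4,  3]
e^{tB} =
  [2*t*exp(5*t) + exp(5*t), -t*exp(5*t)]
  [4*t*exp(5*t), -2*t*exp(5*t) + exp(5*t)]

Strategy: write B = P · J · P⁻¹ where J is a Jordan canonical form, so e^{tB} = P · e^{tJ} · P⁻¹, and e^{tJ} can be computed block-by-block.

B has Jordan form
J =
  [5, 1]
  [0, 5]
(up to reordering of blocks).

Per-block formulas:
  For a 2×2 Jordan block J_2(5): exp(t · J_2(5)) = e^(5t)·(I + t·N), where N is the 2×2 nilpotent shift.

After assembling e^{tJ} and conjugating by P, we get:

e^{tB} =
  [2*t*exp(5*t) + exp(5*t), -t*exp(5*t)]
  [4*t*exp(5*t), -2*t*exp(5*t) + exp(5*t)]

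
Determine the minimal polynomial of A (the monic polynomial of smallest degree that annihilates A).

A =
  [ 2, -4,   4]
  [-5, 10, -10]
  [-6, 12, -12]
x^2

The characteristic polynomial is χ_A(x) = x^3, so the eigenvalues are known. The minimal polynomial is
  m_A(x) = Π_λ (x − λ)^{k_λ}
where k_λ is the size of the *largest* Jordan block for λ (equivalently, the smallest k with (A − λI)^k v = 0 for every generalised eigenvector v of λ).

  λ = 0: largest Jordan block has size 2, contributing (x − 0)^2

So m_A(x) = x^2 = x^2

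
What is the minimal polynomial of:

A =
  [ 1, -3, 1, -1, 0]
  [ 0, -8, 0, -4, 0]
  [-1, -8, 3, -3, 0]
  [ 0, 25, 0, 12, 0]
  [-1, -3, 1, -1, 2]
x^2 - 4*x + 4

The characteristic polynomial is χ_A(x) = (x - 2)^5, so the eigenvalues are known. The minimal polynomial is
  m_A(x) = Π_λ (x − λ)^{k_λ}
where k_λ is the size of the *largest* Jordan block for λ (equivalently, the smallest k with (A − λI)^k v = 0 for every generalised eigenvector v of λ).

  λ = 2: largest Jordan block has size 2, contributing (x − 2)^2

So m_A(x) = (x - 2)^2 = x^2 - 4*x + 4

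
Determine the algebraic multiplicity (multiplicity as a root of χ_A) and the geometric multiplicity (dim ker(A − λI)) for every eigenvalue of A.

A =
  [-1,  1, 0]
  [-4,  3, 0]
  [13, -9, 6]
λ = 1: alg = 2, geom = 1; λ = 6: alg = 1, geom = 1

Step 1 — factor the characteristic polynomial to read off the algebraic multiplicities:
  χ_A(x) = (x - 6)*(x - 1)^2

Step 2 — compute geometric multiplicities via the rank-nullity identity g(λ) = n − rank(A − λI):
  rank(A − (1)·I) = 2, so dim ker(A − (1)·I) = n − 2 = 1
  rank(A − (6)·I) = 2, so dim ker(A − (6)·I) = n − 2 = 1

Summary:
  λ = 1: algebraic multiplicity = 2, geometric multiplicity = 1
  λ = 6: algebraic multiplicity = 1, geometric multiplicity = 1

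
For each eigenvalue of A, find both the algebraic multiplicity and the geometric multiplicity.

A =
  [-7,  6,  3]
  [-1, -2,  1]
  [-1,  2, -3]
λ = -4: alg = 3, geom = 2

Step 1 — factor the characteristic polynomial to read off the algebraic multiplicities:
  χ_A(x) = (x + 4)^3

Step 2 — compute geometric multiplicities via the rank-nullity identity g(λ) = n − rank(A − λI):
  rank(A − (-4)·I) = 1, so dim ker(A − (-4)·I) = n − 1 = 2

Summary:
  λ = -4: algebraic multiplicity = 3, geometric multiplicity = 2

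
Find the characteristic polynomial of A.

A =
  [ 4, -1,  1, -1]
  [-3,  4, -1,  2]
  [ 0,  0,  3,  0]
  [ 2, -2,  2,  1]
x^4 - 12*x^3 + 54*x^2 - 108*x + 81

Expanding det(x·I − A) (e.g. by cofactor expansion or by noting that A is similar to its Jordan form J, which has the same characteristic polynomial as A) gives
  χ_A(x) = x^4 - 12*x^3 + 54*x^2 - 108*x + 81
which factors as (x - 3)^4. The eigenvalues (with algebraic multiplicities) are λ = 3 with multiplicity 4.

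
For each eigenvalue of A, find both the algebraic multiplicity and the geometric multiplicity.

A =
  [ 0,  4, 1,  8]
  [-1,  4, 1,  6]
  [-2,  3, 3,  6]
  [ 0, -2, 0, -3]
λ = 1: alg = 4, geom = 2

Step 1 — factor the characteristic polynomial to read off the algebraic multiplicities:
  χ_A(x) = (x - 1)^4

Step 2 — compute geometric multiplicities via the rank-nullity identity g(λ) = n − rank(A − λI):
  rank(A − (1)·I) = 2, so dim ker(A − (1)·I) = n − 2 = 2

Summary:
  λ = 1: algebraic multiplicity = 4, geometric multiplicity = 2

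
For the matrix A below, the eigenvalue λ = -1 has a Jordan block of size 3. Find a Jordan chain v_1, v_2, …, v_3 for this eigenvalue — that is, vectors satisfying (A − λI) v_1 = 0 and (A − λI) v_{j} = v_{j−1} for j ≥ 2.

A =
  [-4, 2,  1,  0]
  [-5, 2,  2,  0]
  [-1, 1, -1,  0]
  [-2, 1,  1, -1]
A Jordan chain for λ = -1 of length 3:
v_1 = (-2, -2, -2, 0)ᵀ
v_2 = (-3, -5, -1, -2)ᵀ
v_3 = (1, 0, 0, 0)ᵀ

Let N = A − (-1)·I. We want v_3 with N^3 v_3 = 0 but N^2 v_3 ≠ 0; then v_{j-1} := N · v_j for j = 3, …, 2.

Pick v_3 = (1, 0, 0, 0)ᵀ.
Then v_2 = N · v_3 = (-3, -5, -1, -2)ᵀ.
Then v_1 = N · v_2 = (-2, -2, -2, 0)ᵀ.

Sanity check: (A − (-1)·I) v_1 = (0, 0, 0, 0)ᵀ = 0. ✓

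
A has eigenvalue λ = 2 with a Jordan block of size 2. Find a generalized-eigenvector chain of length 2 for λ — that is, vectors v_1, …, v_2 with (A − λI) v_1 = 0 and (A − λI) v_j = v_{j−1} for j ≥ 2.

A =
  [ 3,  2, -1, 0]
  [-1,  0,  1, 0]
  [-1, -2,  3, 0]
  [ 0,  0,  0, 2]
A Jordan chain for λ = 2 of length 2:
v_1 = (1, -1, -1, 0)ᵀ
v_2 = (1, 0, 0, 0)ᵀ

Let N = A − (2)·I. We want v_2 with N^2 v_2 = 0 but N^1 v_2 ≠ 0; then v_{j-1} := N · v_j for j = 2, …, 2.

Pick v_2 = (1, 0, 0, 0)ᵀ.
Then v_1 = N · v_2 = (1, -1, -1, 0)ᵀ.

Sanity check: (A − (2)·I) v_1 = (0, 0, 0, 0)ᵀ = 0. ✓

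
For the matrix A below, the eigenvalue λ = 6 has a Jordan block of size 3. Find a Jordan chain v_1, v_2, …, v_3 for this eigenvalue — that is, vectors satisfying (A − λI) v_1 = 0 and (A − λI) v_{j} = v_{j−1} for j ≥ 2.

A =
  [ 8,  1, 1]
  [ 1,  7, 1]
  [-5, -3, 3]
A Jordan chain for λ = 6 of length 3:
v_1 = (0, -2, 2)ᵀ
v_2 = (2, 1, -5)ᵀ
v_3 = (1, 0, 0)ᵀ

Let N = A − (6)·I. We want v_3 with N^3 v_3 = 0 but N^2 v_3 ≠ 0; then v_{j-1} := N · v_j for j = 3, …, 2.

Pick v_3 = (1, 0, 0)ᵀ.
Then v_2 = N · v_3 = (2, 1, -5)ᵀ.
Then v_1 = N · v_2 = (0, -2, 2)ᵀ.

Sanity check: (A − (6)·I) v_1 = (0, 0, 0)ᵀ = 0. ✓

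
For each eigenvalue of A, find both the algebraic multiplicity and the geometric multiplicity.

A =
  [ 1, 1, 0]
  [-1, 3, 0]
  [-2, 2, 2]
λ = 2: alg = 3, geom = 2

Step 1 — factor the characteristic polynomial to read off the algebraic multiplicities:
  χ_A(x) = (x - 2)^3

Step 2 — compute geometric multiplicities via the rank-nullity identity g(λ) = n − rank(A − λI):
  rank(A − (2)·I) = 1, so dim ker(A − (2)·I) = n − 1 = 2

Summary:
  λ = 2: algebraic multiplicity = 3, geometric multiplicity = 2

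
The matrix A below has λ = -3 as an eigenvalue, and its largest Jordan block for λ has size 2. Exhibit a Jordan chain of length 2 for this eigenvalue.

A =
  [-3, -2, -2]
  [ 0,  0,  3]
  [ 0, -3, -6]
A Jordan chain for λ = -3 of length 2:
v_1 = (-2, 3, -3)ᵀ
v_2 = (0, 1, 0)ᵀ

Let N = A − (-3)·I. We want v_2 with N^2 v_2 = 0 but N^1 v_2 ≠ 0; then v_{j-1} := N · v_j for j = 2, …, 2.

Pick v_2 = (0, 1, 0)ᵀ.
Then v_1 = N · v_2 = (-2, 3, -3)ᵀ.

Sanity check: (A − (-3)·I) v_1 = (0, 0, 0)ᵀ = 0. ✓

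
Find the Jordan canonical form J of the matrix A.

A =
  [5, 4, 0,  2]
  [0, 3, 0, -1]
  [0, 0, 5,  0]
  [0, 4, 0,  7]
J_2(5) ⊕ J_1(5) ⊕ J_1(5)

The characteristic polynomial is
  det(x·I − A) = x^4 - 20*x^3 + 150*x^2 - 500*x + 625 = (x - 5)^4

Eigenvalues and multiplicities (the geometric multiplicity of λ is n − rank(A − λI), which equals the number of Jordan blocks for λ):
  λ = 5: algebraic multiplicity = 4, geometric multiplicity = 3

Determining the block sizes for each eigenvalue:
  λ = 5: 3 blocks summing to 4 forces exactly one block of size 2 and the rest size 1 → block sizes [2, 1, 1]

Assembling the blocks gives a Jordan form
J =
  [5, 1, 0, 0]
  [0, 5, 0, 0]
  [0, 0, 5, 0]
  [0, 0, 0, 5]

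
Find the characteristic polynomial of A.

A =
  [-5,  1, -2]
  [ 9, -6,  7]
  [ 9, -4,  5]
x^3 + 6*x^2 + 12*x + 8

Expanding det(x·I − A) (e.g. by cofactor expansion or by noting that A is similar to its Jordan form J, which has the same characteristic polynomial as A) gives
  χ_A(x) = x^3 + 6*x^2 + 12*x + 8
which factors as (x + 2)^3. The eigenvalues (with algebraic multiplicities) are λ = -2 with multiplicity 3.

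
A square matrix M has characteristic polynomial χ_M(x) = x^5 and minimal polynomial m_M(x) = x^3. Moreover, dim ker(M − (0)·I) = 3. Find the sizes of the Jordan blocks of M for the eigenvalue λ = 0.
Block sizes for λ = 0: [3, 1, 1]

Step 1 — from the characteristic polynomial, algebraic multiplicity of λ = 0 is 5. From dim ker(M − (0)·I) = 3, there are exactly 3 Jordan blocks for λ = 0.
Step 2 — from the minimal polynomial, the factor (x − 0)^3 tells us the largest block for λ = 0 has size 3.
Step 3 — with total size 5, 3 blocks, and largest block 3, the block sizes (in nonincreasing order) are [3, 1, 1].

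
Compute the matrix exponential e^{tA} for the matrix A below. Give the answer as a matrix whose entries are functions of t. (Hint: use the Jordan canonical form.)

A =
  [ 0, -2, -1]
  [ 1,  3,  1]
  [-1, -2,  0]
e^{tA} =
  [-t*exp(t) + exp(t), -2*t*exp(t), -t*exp(t)]
  [t*exp(t), 2*t*exp(t) + exp(t), t*exp(t)]
  [-t*exp(t), -2*t*exp(t), -t*exp(t) + exp(t)]

Strategy: write A = P · J · P⁻¹ where J is a Jordan canonical form, so e^{tA} = P · e^{tJ} · P⁻¹, and e^{tJ} can be computed block-by-block.

A has Jordan form
J =
  [1, 1, 0]
  [0, 1, 0]
  [0, 0, 1]
(up to reordering of blocks).

Per-block formulas:
  For a 2×2 Jordan block J_2(1): exp(t · J_2(1)) = e^(1t)·(I + t·N), where N is the 2×2 nilpotent shift.
  For a 1×1 block at λ = 1: exp(t · [1]) = [e^(1t)].

After assembling e^{tJ} and conjugating by P, we get:

e^{tA} =
  [-t*exp(t) + exp(t), -2*t*exp(t), -t*exp(t)]
  [t*exp(t), 2*t*exp(t) + exp(t), t*exp(t)]
  [-t*exp(t), -2*t*exp(t), -t*exp(t) + exp(t)]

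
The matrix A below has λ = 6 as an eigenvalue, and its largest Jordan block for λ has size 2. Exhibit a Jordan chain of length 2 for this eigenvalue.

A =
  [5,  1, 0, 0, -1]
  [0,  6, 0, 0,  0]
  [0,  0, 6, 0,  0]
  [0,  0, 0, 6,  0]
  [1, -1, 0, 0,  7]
A Jordan chain for λ = 6 of length 2:
v_1 = (-1, 0, 0, 0, 1)ᵀ
v_2 = (1, 0, 0, 0, 0)ᵀ

Let N = A − (6)·I. We want v_2 with N^2 v_2 = 0 but N^1 v_2 ≠ 0; then v_{j-1} := N · v_j for j = 2, …, 2.

Pick v_2 = (1, 0, 0, 0, 0)ᵀ.
Then v_1 = N · v_2 = (-1, 0, 0, 0, 1)ᵀ.

Sanity check: (A − (6)·I) v_1 = (0, 0, 0, 0, 0)ᵀ = 0. ✓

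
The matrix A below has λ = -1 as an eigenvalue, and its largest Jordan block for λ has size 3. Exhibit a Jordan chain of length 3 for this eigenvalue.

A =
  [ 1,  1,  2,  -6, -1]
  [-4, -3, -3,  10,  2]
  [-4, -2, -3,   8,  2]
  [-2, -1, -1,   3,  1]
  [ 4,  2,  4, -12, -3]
A Jordan chain for λ = -1 of length 3:
v_1 = (-1, 2, 2, 1, -2)ᵀ
v_2 = (2, -3, -2, -1, 4)ᵀ
v_3 = (0, 0, 1, 0, 0)ᵀ

Let N = A − (-1)·I. We want v_3 with N^3 v_3 = 0 but N^2 v_3 ≠ 0; then v_{j-1} := N · v_j for j = 3, …, 2.

Pick v_3 = (0, 0, 1, 0, 0)ᵀ.
Then v_2 = N · v_3 = (2, -3, -2, -1, 4)ᵀ.
Then v_1 = N · v_2 = (-1, 2, 2, 1, -2)ᵀ.

Sanity check: (A − (-1)·I) v_1 = (0, 0, 0, 0, 0)ᵀ = 0. ✓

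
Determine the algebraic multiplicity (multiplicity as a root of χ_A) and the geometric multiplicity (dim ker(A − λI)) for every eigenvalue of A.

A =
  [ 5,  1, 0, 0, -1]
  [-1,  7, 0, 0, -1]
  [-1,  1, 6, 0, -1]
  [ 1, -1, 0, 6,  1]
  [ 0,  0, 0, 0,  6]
λ = 6: alg = 5, geom = 4

Step 1 — factor the characteristic polynomial to read off the algebraic multiplicities:
  χ_A(x) = (x - 6)^5

Step 2 — compute geometric multiplicities via the rank-nullity identity g(λ) = n − rank(A − λI):
  rank(A − (6)·I) = 1, so dim ker(A − (6)·I) = n − 1 = 4

Summary:
  λ = 6: algebraic multiplicity = 5, geometric multiplicity = 4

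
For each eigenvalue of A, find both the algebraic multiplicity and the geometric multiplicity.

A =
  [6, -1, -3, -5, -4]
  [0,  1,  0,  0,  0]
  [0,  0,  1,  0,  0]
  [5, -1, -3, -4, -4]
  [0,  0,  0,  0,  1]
λ = 1: alg = 5, geom = 4

Step 1 — factor the characteristic polynomial to read off the algebraic multiplicities:
  χ_A(x) = (x - 1)^5

Step 2 — compute geometric multiplicities via the rank-nullity identity g(λ) = n − rank(A − λI):
  rank(A − (1)·I) = 1, so dim ker(A − (1)·I) = n − 1 = 4

Summary:
  λ = 1: algebraic multiplicity = 5, geometric multiplicity = 4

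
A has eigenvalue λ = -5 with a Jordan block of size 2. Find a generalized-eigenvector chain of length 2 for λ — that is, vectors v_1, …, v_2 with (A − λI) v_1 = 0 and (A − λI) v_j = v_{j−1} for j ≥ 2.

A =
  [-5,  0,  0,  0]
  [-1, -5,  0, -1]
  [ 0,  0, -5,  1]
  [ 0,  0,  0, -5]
A Jordan chain for λ = -5 of length 2:
v_1 = (0, -1, 0, 0)ᵀ
v_2 = (1, 0, 0, 0)ᵀ

Let N = A − (-5)·I. We want v_2 with N^2 v_2 = 0 but N^1 v_2 ≠ 0; then v_{j-1} := N · v_j for j = 2, …, 2.

Pick v_2 = (1, 0, 0, 0)ᵀ.
Then v_1 = N · v_2 = (0, -1, 0, 0)ᵀ.

Sanity check: (A − (-5)·I) v_1 = (0, 0, 0, 0)ᵀ = 0. ✓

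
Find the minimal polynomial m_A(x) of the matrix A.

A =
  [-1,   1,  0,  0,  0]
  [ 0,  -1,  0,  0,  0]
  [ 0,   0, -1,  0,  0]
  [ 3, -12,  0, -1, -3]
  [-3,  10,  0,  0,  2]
x^3 - 3*x - 2

The characteristic polynomial is χ_A(x) = (x - 2)*(x + 1)^4, so the eigenvalues are known. The minimal polynomial is
  m_A(x) = Π_λ (x − λ)^{k_λ}
where k_λ is the size of the *largest* Jordan block for λ (equivalently, the smallest k with (A − λI)^k v = 0 for every generalised eigenvector v of λ).

  λ = -1: largest Jordan block has size 2, contributing (x + 1)^2
  λ = 2: largest Jordan block has size 1, contributing (x − 2)

So m_A(x) = (x - 2)*(x + 1)^2 = x^3 - 3*x - 2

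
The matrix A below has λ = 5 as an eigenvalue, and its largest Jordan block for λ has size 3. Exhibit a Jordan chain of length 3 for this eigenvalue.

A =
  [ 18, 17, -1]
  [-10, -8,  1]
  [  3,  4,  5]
A Jordan chain for λ = 5 of length 3:
v_1 = (-4, 3, -1)ᵀ
v_2 = (13, -10, 3)ᵀ
v_3 = (1, 0, 0)ᵀ

Let N = A − (5)·I. We want v_3 with N^3 v_3 = 0 but N^2 v_3 ≠ 0; then v_{j-1} := N · v_j for j = 3, …, 2.

Pick v_3 = (1, 0, 0)ᵀ.
Then v_2 = N · v_3 = (13, -10, 3)ᵀ.
Then v_1 = N · v_2 = (-4, 3, -1)ᵀ.

Sanity check: (A − (5)·I) v_1 = (0, 0, 0)ᵀ = 0. ✓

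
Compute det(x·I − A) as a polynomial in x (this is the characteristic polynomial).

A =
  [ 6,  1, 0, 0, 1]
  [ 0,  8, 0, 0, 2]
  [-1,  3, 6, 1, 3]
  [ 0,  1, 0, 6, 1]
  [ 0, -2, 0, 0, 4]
x^5 - 30*x^4 + 360*x^3 - 2160*x^2 + 6480*x - 7776

Expanding det(x·I − A) (e.g. by cofactor expansion or by noting that A is similar to its Jordan form J, which has the same characteristic polynomial as A) gives
  χ_A(x) = x^5 - 30*x^4 + 360*x^3 - 2160*x^2 + 6480*x - 7776
which factors as (x - 6)^5. The eigenvalues (with algebraic multiplicities) are λ = 6 with multiplicity 5.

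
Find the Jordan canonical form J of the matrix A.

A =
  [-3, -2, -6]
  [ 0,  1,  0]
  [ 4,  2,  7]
J_1(1) ⊕ J_1(1) ⊕ J_1(3)

The characteristic polynomial is
  det(x·I − A) = x^3 - 5*x^2 + 7*x - 3 = (x - 3)*(x - 1)^2

Eigenvalues and multiplicities (the geometric multiplicity of λ is n − rank(A − λI), which equals the number of Jordan blocks for λ):
  λ = 1: algebraic multiplicity = 2, geometric multiplicity = 2
  λ = 3: algebraic multiplicity = 1, geometric multiplicity = 1

Determining the block sizes for each eigenvalue:
  λ = 1: gm = am = 2, so every block has size 1 → block sizes [1, 1]
  λ = 3: one block (gm = 1), so the single block has size am = 1 → block sizes [1]

Assembling the blocks gives a Jordan form
J =
  [1, 0, 0]
  [0, 1, 0]
  [0, 0, 3]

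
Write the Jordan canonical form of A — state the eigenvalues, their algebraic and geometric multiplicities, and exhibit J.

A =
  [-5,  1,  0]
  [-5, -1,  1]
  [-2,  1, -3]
J_3(-3)

The characteristic polynomial is
  det(x·I − A) = x^3 + 9*x^2 + 27*x + 27 = (x + 3)^3

Eigenvalues and multiplicities (the geometric multiplicity of λ is n − rank(A − λI), which equals the number of Jordan blocks for λ):
  λ = -3: algebraic multiplicity = 3, geometric multiplicity = 1

Determining the block sizes for each eigenvalue:
  λ = -3: one block (gm = 1), so the single block has size am = 3 → block sizes [3]

Assembling the blocks gives a Jordan form
J =
  [-3,  1,  0]
  [ 0, -3,  1]
  [ 0,  0, -3]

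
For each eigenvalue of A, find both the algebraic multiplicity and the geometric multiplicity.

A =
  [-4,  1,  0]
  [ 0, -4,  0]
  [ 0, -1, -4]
λ = -4: alg = 3, geom = 2

Step 1 — factor the characteristic polynomial to read off the algebraic multiplicities:
  χ_A(x) = (x + 4)^3

Step 2 — compute geometric multiplicities via the rank-nullity identity g(λ) = n − rank(A − λI):
  rank(A − (-4)·I) = 1, so dim ker(A − (-4)·I) = n − 1 = 2

Summary:
  λ = -4: algebraic multiplicity = 3, geometric multiplicity = 2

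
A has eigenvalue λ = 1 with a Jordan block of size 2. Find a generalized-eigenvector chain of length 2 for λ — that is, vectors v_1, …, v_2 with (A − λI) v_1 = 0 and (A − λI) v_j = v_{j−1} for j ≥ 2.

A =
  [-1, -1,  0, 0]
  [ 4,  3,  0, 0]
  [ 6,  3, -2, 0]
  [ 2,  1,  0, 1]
A Jordan chain for λ = 1 of length 2:
v_1 = (-2, 4, 0, 2)ᵀ
v_2 = (1, 0, 2, 0)ᵀ

Let N = A − (1)·I. We want v_2 with N^2 v_2 = 0 but N^1 v_2 ≠ 0; then v_{j-1} := N · v_j for j = 2, …, 2.

Pick v_2 = (1, 0, 2, 0)ᵀ.
Then v_1 = N · v_2 = (-2, 4, 0, 2)ᵀ.

Sanity check: (A − (1)·I) v_1 = (0, 0, 0, 0)ᵀ = 0. ✓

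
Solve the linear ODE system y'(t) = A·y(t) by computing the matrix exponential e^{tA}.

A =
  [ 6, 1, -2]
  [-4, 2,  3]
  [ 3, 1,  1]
e^{tA} =
  [-t^2*exp(3*t)/2 + 3*t*exp(3*t) + exp(3*t), t*exp(3*t), t^2*exp(3*t)/2 - 2*t*exp(3*t)]
  [t^2*exp(3*t)/2 - 4*t*exp(3*t), -t*exp(3*t) + exp(3*t), -t^2*exp(3*t)/2 + 3*t*exp(3*t)]
  [-t^2*exp(3*t)/2 + 3*t*exp(3*t), t*exp(3*t), t^2*exp(3*t)/2 - 2*t*exp(3*t) + exp(3*t)]

Strategy: write A = P · J · P⁻¹ where J is a Jordan canonical form, so e^{tA} = P · e^{tJ} · P⁻¹, and e^{tJ} can be computed block-by-block.

A has Jordan form
J =
  [3, 1, 0]
  [0, 3, 1]
  [0, 0, 3]
(up to reordering of blocks).

Per-block formulas:
  For a 3×3 Jordan block J_3(3): exp(t · J_3(3)) = e^(3t)·(I + t·N + (t^2/2)·N^2), where N is the 3×3 nilpotent shift.

After assembling e^{tJ} and conjugating by P, we get:

e^{tA} =
  [-t^2*exp(3*t)/2 + 3*t*exp(3*t) + exp(3*t), t*exp(3*t), t^2*exp(3*t)/2 - 2*t*exp(3*t)]
  [t^2*exp(3*t)/2 - 4*t*exp(3*t), -t*exp(3*t) + exp(3*t), -t^2*exp(3*t)/2 + 3*t*exp(3*t)]
  [-t^2*exp(3*t)/2 + 3*t*exp(3*t), t*exp(3*t), t^2*exp(3*t)/2 - 2*t*exp(3*t) + exp(3*t)]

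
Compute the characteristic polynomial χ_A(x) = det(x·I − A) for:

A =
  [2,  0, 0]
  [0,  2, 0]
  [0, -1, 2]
x^3 - 6*x^2 + 12*x - 8

Expanding det(x·I − A) (e.g. by cofactor expansion or by noting that A is similar to its Jordan form J, which has the same characteristic polynomial as A) gives
  χ_A(x) = x^3 - 6*x^2 + 12*x - 8
which factors as (x - 2)^3. The eigenvalues (with algebraic multiplicities) are λ = 2 with multiplicity 3.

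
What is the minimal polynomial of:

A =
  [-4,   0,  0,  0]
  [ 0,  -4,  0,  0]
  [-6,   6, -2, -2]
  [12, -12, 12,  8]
x^3 - 2*x^2 - 16*x + 32

The characteristic polynomial is χ_A(x) = (x - 4)*(x - 2)*(x + 4)^2, so the eigenvalues are known. The minimal polynomial is
  m_A(x) = Π_λ (x − λ)^{k_λ}
where k_λ is the size of the *largest* Jordan block for λ (equivalently, the smallest k with (A − λI)^k v = 0 for every generalised eigenvector v of λ).

  λ = -4: largest Jordan block has size 1, contributing (x + 4)
  λ = 2: largest Jordan block has size 1, contributing (x − 2)
  λ = 4: largest Jordan block has size 1, contributing (x − 4)

So m_A(x) = (x - 4)*(x - 2)*(x + 4) = x^3 - 2*x^2 - 16*x + 32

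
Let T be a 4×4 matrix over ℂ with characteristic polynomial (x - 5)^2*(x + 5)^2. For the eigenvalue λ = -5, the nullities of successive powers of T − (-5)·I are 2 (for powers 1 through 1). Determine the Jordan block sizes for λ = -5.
Block sizes for λ = -5: [1, 1]

From the dimensions of kernels of powers, the number of Jordan blocks of size at least j is d_j − d_{j−1} where d_j = dim ker(N^j) (with d_0 = 0). Computing the differences gives [2].
The number of blocks of size exactly k is (#blocks of size ≥ k) − (#blocks of size ≥ k + 1), so the partition is: 2 block(s) of size 1.
In nonincreasing order the block sizes are [1, 1].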